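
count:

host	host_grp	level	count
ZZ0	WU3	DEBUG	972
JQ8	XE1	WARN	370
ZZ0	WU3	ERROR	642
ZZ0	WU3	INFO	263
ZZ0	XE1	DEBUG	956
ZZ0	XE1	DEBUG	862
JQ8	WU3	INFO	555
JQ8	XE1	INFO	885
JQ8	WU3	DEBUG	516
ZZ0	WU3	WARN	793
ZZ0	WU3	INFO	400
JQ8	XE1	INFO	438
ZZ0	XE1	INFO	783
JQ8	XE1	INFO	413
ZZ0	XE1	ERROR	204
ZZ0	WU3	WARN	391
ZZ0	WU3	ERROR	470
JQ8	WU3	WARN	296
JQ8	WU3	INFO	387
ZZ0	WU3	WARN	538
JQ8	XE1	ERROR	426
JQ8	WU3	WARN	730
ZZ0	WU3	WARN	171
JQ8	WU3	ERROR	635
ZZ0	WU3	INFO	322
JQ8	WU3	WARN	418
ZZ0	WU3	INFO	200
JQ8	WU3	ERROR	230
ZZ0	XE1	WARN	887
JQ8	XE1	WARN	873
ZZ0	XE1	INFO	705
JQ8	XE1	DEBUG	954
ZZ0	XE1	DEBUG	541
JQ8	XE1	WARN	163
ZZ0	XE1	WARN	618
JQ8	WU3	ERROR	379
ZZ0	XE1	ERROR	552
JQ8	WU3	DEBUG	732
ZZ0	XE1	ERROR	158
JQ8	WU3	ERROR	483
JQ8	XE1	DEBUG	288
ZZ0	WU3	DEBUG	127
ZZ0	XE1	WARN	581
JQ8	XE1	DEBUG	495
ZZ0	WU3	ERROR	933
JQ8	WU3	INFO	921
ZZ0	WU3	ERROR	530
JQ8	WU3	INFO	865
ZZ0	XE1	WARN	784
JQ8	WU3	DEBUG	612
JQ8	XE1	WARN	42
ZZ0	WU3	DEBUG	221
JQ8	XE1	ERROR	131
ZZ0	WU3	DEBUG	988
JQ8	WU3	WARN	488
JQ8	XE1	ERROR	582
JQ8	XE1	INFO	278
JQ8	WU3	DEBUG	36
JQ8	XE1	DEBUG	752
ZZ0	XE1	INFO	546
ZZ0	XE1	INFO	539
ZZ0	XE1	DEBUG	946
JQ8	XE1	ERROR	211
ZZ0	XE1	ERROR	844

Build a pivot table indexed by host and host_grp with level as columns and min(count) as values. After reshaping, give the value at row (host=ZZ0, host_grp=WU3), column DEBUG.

127

Rows with host=ZZ0, host_grp=WU3 and level=DEBUG: count values are 972, 127, 221, 988.
min(972, 127, 221, 988) = 127.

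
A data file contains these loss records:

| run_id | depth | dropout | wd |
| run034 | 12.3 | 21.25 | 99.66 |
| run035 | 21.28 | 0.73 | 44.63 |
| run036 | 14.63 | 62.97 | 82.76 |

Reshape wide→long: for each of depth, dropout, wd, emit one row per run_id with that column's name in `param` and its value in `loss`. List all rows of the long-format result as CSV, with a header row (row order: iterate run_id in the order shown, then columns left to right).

Each (run_id, column) pair becomes one row: 3 × 3 = 9 rows.
For example, (run034, depth) → loss=12.3.

run_id,param,loss
run034,depth,12.3
run034,dropout,21.25
run034,wd,99.66
run035,depth,21.28
run035,dropout,0.73
run035,wd,44.63
run036,depth,14.63
run036,dropout,62.97
run036,wd,82.76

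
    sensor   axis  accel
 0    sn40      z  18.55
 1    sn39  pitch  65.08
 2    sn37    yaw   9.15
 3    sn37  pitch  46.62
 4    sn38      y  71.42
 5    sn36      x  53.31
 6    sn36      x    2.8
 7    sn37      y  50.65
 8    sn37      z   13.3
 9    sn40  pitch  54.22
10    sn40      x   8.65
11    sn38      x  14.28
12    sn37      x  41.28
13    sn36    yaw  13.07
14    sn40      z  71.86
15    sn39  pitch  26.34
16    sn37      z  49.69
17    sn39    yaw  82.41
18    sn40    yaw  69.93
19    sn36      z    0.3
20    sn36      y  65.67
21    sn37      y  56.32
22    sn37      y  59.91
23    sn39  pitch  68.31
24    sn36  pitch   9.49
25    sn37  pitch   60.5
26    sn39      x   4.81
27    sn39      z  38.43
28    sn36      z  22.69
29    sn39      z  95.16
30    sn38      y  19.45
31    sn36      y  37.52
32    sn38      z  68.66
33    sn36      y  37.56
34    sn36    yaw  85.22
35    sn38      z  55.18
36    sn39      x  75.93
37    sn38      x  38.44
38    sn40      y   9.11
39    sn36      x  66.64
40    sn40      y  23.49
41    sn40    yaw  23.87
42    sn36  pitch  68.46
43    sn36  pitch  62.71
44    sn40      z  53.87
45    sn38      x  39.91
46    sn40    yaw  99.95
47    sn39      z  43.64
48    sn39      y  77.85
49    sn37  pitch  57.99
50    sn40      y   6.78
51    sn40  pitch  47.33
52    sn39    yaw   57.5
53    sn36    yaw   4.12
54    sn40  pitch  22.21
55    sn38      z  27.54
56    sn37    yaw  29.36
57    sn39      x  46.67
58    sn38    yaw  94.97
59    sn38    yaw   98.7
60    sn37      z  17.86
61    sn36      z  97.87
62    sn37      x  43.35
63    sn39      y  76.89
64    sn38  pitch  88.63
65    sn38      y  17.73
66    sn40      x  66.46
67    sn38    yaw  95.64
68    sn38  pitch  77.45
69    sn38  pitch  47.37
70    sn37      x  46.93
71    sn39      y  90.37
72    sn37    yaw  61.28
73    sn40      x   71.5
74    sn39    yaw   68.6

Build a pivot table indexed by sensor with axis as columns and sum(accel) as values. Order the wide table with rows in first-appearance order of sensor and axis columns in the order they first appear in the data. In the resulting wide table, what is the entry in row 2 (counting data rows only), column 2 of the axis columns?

With rows in first-appearance order of sensor, row 2 is sensor=sn39. axis columns in first-appearance order: z, pitch, yaw, y, x; column 2 is pitch.
Long rows with sensor=sn39, axis=pitch: 65.08 + 26.34 + 68.31 = 159.73.

159.73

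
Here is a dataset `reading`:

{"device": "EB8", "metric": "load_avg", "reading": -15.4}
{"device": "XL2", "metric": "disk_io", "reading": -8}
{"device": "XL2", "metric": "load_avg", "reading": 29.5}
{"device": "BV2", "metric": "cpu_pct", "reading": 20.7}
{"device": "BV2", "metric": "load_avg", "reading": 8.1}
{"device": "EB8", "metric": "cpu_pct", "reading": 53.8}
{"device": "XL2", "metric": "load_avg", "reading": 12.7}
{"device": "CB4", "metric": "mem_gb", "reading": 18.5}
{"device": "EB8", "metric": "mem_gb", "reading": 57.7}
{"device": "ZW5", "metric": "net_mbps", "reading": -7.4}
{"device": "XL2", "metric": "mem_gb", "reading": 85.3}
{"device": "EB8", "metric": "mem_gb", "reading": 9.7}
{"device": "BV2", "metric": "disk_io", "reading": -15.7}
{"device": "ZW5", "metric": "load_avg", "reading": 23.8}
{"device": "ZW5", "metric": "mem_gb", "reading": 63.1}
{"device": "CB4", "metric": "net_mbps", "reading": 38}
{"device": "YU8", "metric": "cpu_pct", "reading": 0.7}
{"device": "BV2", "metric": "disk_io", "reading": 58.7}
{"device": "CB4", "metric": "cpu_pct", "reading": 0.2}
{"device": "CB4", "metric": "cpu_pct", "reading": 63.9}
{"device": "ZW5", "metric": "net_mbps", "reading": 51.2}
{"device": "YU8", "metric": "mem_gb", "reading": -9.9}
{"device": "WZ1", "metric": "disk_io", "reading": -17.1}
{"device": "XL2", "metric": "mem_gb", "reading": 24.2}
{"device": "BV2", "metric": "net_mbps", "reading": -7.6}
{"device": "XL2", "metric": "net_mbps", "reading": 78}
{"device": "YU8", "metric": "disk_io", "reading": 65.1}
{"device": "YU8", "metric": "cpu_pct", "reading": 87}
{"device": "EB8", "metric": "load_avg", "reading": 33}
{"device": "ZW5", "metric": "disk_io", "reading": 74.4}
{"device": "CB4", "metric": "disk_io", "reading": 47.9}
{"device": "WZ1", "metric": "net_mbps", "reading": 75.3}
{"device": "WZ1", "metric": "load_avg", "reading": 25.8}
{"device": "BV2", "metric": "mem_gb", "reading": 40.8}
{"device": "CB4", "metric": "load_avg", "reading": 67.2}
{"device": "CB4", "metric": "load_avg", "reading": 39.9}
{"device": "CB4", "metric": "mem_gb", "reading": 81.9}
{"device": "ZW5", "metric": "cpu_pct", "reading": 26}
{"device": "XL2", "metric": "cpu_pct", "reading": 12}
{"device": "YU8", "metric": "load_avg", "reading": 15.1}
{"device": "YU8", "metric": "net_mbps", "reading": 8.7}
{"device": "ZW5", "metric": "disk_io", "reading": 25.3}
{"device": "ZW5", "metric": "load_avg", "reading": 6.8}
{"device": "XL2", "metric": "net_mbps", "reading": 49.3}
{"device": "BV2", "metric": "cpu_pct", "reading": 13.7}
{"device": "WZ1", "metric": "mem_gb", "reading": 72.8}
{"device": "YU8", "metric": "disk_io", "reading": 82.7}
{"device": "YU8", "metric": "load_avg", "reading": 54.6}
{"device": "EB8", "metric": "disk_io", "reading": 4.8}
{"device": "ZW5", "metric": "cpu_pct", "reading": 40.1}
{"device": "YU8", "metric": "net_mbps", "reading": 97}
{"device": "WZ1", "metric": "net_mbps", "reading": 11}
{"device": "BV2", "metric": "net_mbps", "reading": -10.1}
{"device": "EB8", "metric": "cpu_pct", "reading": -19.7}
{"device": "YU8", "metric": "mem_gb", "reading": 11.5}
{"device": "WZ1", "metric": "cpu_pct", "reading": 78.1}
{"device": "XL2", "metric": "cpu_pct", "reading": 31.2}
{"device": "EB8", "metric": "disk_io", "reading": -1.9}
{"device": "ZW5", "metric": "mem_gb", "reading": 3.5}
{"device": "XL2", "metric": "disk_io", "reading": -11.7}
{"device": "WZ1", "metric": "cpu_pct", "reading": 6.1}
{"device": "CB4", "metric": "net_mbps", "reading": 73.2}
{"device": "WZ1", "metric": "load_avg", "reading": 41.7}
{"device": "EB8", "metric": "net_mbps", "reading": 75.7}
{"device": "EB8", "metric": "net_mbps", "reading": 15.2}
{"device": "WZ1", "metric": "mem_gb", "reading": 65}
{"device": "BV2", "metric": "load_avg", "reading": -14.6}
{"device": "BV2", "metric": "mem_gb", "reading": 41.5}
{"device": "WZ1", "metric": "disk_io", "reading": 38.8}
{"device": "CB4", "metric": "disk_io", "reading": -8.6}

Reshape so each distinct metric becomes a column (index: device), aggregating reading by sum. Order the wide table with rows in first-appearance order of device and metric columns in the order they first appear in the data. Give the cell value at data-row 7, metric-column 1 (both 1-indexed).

With rows in first-appearance order of device, row 7 is device=WZ1. metric columns in first-appearance order: load_avg, disk_io, cpu_pct, mem_gb, net_mbps; column 1 is load_avg.
Long rows with device=WZ1, metric=load_avg: 25.8 + 41.7 = 67.5.

67.5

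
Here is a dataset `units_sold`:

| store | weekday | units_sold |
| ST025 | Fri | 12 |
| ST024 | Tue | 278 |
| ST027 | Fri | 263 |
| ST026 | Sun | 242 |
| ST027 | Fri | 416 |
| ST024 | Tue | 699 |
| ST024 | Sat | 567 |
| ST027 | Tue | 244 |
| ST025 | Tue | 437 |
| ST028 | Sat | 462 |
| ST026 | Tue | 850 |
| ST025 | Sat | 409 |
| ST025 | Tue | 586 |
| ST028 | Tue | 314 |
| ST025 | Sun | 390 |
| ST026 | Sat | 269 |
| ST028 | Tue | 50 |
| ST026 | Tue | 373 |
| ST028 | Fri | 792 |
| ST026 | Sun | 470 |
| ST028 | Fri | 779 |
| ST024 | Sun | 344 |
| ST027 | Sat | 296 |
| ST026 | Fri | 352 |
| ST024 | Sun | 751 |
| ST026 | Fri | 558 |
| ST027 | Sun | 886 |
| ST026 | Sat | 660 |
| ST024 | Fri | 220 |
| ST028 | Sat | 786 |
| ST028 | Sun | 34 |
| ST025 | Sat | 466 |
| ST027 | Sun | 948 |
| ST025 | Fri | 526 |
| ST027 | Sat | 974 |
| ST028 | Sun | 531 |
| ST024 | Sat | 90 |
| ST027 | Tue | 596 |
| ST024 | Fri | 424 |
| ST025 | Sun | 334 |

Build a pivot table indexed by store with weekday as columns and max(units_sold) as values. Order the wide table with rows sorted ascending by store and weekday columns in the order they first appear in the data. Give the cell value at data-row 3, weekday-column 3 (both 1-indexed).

470

With rows sorted ascending by store, row 3 is store=ST026. weekday columns in first-appearance order: Fri, Tue, Sun, Sat; column 3 is Sun.
Long rows with store=ST026, weekday=Sun: max(242, 470) = 470.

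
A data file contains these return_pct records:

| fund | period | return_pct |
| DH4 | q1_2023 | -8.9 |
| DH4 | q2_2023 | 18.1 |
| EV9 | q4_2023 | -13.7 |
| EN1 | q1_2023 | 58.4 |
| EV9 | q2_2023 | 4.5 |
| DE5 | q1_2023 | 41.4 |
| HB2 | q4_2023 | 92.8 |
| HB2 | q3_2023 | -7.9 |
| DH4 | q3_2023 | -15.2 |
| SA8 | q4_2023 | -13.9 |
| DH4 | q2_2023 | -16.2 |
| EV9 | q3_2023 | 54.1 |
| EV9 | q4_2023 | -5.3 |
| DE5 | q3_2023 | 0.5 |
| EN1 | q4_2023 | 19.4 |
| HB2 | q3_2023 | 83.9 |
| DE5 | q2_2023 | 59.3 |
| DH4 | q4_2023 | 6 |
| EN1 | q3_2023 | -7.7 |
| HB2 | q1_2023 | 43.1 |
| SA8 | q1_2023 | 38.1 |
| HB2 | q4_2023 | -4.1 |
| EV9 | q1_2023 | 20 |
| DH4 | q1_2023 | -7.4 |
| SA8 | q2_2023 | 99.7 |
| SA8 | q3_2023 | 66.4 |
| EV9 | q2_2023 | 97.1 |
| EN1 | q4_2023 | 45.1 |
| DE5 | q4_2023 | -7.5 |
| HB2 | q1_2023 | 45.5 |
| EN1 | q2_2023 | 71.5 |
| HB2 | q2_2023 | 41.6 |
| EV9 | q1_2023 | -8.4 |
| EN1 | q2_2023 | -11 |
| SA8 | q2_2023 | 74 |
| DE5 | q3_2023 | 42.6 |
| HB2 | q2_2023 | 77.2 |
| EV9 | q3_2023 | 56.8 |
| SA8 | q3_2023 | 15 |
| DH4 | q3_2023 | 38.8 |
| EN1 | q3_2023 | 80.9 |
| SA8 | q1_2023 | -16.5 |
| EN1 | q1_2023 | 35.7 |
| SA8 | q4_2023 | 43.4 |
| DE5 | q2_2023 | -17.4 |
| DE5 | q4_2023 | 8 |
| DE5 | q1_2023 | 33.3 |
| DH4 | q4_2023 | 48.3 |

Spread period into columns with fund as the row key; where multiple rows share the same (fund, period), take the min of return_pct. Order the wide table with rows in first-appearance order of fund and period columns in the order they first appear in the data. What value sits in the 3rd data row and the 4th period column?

With rows in first-appearance order of fund, row 3 is fund=EN1. period columns in first-appearance order: q1_2023, q2_2023, q4_2023, q3_2023; column 4 is q3_2023.
Long rows with fund=EN1, period=q3_2023: min(-7.7, 80.9) = -7.7.

-7.7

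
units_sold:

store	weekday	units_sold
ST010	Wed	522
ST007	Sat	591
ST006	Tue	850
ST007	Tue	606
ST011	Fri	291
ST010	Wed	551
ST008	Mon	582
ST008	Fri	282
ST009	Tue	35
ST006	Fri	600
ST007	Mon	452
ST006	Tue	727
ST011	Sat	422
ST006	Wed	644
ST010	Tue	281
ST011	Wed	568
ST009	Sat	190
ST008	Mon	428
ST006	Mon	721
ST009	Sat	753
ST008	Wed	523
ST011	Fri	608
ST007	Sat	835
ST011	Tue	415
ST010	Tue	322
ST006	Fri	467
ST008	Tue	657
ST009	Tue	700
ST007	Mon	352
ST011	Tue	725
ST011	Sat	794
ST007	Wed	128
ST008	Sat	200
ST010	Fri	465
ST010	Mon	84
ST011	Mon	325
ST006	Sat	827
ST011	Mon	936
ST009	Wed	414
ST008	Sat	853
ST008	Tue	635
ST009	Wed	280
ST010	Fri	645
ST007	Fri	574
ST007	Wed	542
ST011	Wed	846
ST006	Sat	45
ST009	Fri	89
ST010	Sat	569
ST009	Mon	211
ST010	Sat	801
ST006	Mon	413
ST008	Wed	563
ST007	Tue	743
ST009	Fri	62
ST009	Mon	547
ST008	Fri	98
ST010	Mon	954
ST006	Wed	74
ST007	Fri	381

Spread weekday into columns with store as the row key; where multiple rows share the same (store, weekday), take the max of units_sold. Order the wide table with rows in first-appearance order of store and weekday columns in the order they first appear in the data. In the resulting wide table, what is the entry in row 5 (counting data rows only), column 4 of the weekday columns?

282

With rows in first-appearance order of store, row 5 is store=ST008. weekday columns in first-appearance order: Wed, Sat, Tue, Fri, Mon; column 4 is Fri.
Long rows with store=ST008, weekday=Fri: max(282, 98) = 282.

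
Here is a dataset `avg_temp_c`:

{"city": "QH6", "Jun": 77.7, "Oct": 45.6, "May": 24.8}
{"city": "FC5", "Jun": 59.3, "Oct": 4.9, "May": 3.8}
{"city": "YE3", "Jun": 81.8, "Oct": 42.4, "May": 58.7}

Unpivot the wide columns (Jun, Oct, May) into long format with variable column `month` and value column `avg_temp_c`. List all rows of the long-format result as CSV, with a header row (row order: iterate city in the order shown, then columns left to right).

Each (city, column) pair becomes one row: 3 × 3 = 9 rows.
For example, (QH6, Jun) → avg_temp_c=77.7.

city,month,avg_temp_c
QH6,Jun,77.7
QH6,Oct,45.6
QH6,May,24.8
FC5,Jun,59.3
FC5,Oct,4.9
FC5,May,3.8
YE3,Jun,81.8
YE3,Oct,42.4
YE3,May,58.7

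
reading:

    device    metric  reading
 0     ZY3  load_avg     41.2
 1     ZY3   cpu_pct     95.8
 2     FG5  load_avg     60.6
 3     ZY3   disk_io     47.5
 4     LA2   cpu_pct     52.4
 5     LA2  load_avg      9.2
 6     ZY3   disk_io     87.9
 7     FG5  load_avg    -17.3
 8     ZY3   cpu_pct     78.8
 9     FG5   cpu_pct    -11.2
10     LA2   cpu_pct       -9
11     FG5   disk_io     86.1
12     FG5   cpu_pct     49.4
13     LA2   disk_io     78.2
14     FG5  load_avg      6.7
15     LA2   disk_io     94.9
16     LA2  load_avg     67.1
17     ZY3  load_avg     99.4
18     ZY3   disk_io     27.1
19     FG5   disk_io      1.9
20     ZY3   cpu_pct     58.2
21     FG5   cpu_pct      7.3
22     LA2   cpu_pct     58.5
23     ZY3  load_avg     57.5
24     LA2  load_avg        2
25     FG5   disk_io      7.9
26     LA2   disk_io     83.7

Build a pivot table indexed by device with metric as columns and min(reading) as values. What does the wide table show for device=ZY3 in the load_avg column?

Rows with device=ZY3 and metric=load_avg: reading values are 41.2, 99.4, 57.5.
min(41.2, 99.4, 57.5) = 41.2.

41.2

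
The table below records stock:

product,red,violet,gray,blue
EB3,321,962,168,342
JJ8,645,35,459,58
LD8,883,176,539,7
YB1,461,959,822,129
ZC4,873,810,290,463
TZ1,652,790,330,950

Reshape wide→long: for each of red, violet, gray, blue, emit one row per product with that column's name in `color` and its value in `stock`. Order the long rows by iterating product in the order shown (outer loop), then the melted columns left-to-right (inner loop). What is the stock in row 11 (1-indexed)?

539

24 rows total (6 × 4). Row 11: index ⌊(11-1)/4⌋ = 2 into product → LD8; (11-1) mod 4 = 2 into the melted columns → gray.
So row 11 is (LD8, gray, 539); stock = 539.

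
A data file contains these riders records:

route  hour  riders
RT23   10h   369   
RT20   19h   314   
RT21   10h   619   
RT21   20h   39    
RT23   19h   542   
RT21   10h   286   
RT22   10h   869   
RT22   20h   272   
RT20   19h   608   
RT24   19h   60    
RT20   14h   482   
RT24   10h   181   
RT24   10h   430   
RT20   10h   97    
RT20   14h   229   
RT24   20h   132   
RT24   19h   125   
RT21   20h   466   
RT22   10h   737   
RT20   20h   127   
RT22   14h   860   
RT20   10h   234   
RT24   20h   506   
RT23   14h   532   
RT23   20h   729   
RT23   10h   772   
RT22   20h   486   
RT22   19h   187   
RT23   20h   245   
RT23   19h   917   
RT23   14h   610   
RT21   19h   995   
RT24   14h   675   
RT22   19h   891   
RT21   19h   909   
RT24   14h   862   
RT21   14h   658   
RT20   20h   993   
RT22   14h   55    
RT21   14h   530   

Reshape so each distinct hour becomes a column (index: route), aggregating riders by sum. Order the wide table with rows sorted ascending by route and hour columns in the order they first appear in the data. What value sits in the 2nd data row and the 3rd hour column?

505

With rows sorted ascending by route, row 2 is route=RT21. hour columns in first-appearance order: 10h, 19h, 20h, 14h; column 3 is 20h.
Long rows with route=RT21, hour=20h: 39 + 466 = 505.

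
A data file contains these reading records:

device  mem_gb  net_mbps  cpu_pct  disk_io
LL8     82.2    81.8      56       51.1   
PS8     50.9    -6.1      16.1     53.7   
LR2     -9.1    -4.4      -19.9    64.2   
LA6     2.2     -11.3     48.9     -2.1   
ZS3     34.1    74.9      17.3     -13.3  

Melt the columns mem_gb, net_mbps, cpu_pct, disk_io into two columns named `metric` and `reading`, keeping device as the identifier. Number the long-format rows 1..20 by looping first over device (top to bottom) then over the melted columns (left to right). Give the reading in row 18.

20 rows total (5 × 4). Row 18: index ⌊(18-1)/4⌋ = 4 into device → ZS3; (18-1) mod 4 = 1 into the melted columns → net_mbps.
So row 18 is (ZS3, net_mbps, 74.9); reading = 74.9.

74.9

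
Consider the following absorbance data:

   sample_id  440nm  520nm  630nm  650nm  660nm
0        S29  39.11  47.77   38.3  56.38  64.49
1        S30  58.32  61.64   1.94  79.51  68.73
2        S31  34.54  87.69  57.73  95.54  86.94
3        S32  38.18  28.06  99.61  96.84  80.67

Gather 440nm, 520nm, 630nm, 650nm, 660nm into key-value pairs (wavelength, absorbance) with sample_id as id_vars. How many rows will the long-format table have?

20

4 sample_id values × 5 melted columns = 20 rows.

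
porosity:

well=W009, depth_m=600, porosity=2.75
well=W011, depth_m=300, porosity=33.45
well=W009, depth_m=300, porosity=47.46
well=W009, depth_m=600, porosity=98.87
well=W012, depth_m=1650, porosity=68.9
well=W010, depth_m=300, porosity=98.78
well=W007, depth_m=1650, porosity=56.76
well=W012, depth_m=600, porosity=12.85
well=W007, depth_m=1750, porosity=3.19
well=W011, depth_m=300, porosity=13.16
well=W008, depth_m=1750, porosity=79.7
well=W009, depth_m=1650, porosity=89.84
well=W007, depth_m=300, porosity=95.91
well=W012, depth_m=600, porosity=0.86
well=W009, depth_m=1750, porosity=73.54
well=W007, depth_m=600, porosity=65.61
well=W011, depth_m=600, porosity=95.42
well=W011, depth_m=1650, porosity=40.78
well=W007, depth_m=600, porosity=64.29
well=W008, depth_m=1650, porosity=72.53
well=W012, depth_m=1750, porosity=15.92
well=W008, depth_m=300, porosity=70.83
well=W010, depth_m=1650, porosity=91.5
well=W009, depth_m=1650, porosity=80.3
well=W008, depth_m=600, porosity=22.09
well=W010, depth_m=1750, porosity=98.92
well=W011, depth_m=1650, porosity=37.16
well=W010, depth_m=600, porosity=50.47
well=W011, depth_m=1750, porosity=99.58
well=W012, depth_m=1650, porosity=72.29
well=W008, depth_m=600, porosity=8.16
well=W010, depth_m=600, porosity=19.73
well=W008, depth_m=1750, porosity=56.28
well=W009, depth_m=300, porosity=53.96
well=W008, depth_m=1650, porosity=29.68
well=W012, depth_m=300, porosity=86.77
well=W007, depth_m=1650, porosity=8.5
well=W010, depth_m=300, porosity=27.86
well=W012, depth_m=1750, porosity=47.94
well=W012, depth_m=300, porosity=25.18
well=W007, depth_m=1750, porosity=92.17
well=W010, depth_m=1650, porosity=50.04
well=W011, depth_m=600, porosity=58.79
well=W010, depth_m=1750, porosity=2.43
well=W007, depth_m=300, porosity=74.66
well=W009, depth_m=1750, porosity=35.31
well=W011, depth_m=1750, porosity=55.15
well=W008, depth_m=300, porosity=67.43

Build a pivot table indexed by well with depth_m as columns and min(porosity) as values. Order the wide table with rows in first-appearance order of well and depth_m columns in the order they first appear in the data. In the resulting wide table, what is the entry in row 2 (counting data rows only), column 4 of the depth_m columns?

55.15

With rows in first-appearance order of well, row 2 is well=W011. depth_m columns in first-appearance order: 600, 300, 1650, 1750; column 4 is 1750.
Long rows with well=W011, depth_m=1750: min(99.58, 55.15) = 55.15.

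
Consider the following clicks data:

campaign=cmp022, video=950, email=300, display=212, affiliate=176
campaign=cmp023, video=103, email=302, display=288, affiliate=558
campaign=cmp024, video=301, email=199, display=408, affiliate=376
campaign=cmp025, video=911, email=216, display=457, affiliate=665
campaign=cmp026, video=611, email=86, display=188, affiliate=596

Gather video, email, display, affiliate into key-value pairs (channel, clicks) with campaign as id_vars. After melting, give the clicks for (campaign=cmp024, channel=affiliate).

376

Unpivoting turns each (campaign, wide-column) pair into one long row.
The wide cell at row cmp024, column affiliate holds 376, so the long row (cmp024, affiliate) has clicks=376.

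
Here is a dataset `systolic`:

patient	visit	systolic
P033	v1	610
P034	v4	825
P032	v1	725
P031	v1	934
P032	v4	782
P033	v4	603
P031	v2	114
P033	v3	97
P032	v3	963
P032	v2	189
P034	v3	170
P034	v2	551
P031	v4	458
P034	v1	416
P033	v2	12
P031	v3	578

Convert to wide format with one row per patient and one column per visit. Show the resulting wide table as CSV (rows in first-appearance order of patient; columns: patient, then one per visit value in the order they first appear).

patient,v1,v4,v2,v3
P033,610,603,12,97
P034,416,825,551,170
P032,725,782,189,963
P031,934,458,114,578

Columns: patient plus the 4 distinct visit values (v1, v4, v2, v3).
For example, row P033 column v1 takes systolic=610 from the long row (P033, v1).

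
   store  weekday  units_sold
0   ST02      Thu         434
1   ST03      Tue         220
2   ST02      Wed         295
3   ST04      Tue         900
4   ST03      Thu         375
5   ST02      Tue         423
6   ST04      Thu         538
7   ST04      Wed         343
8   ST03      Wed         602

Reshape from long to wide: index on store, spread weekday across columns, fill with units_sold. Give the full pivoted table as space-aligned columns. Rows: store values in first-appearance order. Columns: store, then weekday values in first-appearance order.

store  Thu  Tue  Wed
ST02   434  423  295
ST03   375  220  602
ST04   538  900  343

Columns: store plus the 3 distinct weekday values (Thu, Tue, Wed).
For example, row ST02 column Thu takes units_sold=434 from the long row (ST02, Thu).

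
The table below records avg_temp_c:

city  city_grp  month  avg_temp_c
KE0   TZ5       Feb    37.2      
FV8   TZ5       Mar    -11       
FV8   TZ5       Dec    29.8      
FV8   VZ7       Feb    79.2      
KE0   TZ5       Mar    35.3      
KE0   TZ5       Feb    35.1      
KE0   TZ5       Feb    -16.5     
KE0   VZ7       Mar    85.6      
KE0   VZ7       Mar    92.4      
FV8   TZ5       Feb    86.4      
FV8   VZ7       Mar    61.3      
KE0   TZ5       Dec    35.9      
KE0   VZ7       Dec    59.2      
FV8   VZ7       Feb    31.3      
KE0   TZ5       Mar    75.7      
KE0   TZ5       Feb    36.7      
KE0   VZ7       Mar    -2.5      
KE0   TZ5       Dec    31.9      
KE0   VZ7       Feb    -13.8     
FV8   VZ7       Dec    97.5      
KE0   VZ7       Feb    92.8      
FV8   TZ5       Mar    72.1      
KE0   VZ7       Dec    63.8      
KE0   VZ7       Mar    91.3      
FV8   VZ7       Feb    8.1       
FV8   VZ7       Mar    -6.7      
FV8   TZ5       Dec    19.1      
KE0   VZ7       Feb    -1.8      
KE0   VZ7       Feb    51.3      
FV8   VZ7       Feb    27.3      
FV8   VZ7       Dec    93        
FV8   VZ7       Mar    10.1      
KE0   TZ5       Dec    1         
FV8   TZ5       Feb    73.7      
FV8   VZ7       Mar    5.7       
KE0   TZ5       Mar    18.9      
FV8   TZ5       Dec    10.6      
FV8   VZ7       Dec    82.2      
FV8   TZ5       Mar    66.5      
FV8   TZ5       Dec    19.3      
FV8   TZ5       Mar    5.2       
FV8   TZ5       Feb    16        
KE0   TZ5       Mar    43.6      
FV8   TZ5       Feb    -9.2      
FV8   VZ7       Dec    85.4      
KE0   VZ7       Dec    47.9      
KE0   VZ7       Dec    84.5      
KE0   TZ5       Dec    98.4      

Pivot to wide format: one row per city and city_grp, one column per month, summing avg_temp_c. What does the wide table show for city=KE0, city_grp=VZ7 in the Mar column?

Rows with city=KE0, city_grp=VZ7 and month=Mar: avg_temp_c values are 85.6, 92.4, -2.5, 91.3.
85.6 + 92.4 + -2.5 + 91.3 = 266.8.

266.8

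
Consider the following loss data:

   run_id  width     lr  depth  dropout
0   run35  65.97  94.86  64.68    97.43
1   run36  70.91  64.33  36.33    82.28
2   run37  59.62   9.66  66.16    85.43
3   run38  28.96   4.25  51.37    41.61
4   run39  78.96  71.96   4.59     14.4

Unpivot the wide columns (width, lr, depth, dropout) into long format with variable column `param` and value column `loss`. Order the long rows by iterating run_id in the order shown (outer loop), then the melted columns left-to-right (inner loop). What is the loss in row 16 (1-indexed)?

41.61

20 rows total (5 × 4). Row 16: index ⌊(16-1)/4⌋ = 3 into run_id → run38; (16-1) mod 4 = 3 into the melted columns → dropout.
So row 16 is (run38, dropout, 41.61); loss = 41.61.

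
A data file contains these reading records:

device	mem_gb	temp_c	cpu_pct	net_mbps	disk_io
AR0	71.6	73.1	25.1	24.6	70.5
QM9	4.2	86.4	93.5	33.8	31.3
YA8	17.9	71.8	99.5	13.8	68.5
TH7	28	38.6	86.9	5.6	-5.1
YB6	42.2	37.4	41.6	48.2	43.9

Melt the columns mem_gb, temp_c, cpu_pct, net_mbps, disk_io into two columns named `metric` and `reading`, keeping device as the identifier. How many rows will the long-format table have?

5 device values × 5 melted columns = 25 rows.

25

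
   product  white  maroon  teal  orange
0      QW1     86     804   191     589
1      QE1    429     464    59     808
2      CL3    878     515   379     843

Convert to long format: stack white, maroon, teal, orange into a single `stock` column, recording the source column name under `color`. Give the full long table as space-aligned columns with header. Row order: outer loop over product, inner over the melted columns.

product  color   stock
QW1      white   86   
QW1      maroon  804  
QW1      teal    191  
QW1      orange  589  
QE1      white   429  
QE1      maroon  464  
QE1      teal    59   
QE1      orange  808  
CL3      white   878  
CL3      maroon  515  
CL3      teal    379  
CL3      orange  843  

Each (product, column) pair becomes one row: 3 × 4 = 12 rows.
For example, (QW1, white) → stock=86.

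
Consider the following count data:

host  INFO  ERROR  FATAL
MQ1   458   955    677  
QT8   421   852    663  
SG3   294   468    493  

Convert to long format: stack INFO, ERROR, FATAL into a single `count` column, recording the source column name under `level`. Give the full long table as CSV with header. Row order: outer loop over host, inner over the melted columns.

host,level,count
MQ1,INFO,458
MQ1,ERROR,955
MQ1,FATAL,677
QT8,INFO,421
QT8,ERROR,852
QT8,FATAL,663
SG3,INFO,294
SG3,ERROR,468
SG3,FATAL,493

Each (host, column) pair becomes one row: 3 × 3 = 9 rows.
For example, (MQ1, INFO) → count=458.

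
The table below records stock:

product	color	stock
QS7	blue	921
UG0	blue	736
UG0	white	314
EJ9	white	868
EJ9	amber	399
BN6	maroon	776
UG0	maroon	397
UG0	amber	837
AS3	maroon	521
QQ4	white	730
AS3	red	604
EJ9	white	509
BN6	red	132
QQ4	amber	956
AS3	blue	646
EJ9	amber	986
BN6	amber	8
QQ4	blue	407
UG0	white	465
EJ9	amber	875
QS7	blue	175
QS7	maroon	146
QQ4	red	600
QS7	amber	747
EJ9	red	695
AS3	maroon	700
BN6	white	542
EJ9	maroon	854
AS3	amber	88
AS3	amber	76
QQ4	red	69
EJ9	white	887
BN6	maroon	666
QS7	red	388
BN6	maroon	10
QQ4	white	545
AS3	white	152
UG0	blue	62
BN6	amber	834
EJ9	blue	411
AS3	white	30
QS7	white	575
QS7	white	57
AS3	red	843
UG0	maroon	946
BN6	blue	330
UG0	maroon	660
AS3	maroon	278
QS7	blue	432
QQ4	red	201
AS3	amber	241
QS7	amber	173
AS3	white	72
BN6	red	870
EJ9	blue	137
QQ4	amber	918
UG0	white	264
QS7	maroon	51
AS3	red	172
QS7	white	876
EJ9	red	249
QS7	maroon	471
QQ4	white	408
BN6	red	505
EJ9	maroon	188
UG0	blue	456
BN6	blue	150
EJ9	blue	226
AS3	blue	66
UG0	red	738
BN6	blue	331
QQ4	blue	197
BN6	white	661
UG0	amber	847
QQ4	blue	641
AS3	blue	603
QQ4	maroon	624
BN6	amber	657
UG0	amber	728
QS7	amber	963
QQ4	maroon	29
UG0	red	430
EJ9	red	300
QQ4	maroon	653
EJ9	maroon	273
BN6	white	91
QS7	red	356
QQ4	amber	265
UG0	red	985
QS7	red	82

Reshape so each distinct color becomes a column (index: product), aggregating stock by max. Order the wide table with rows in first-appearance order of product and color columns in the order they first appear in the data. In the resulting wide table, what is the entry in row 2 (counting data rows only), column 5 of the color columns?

With rows in first-appearance order of product, row 2 is product=UG0. color columns in first-appearance order: blue, white, amber, maroon, red; column 5 is red.
Long rows with product=UG0, color=red: max(738, 430, 985) = 985.

985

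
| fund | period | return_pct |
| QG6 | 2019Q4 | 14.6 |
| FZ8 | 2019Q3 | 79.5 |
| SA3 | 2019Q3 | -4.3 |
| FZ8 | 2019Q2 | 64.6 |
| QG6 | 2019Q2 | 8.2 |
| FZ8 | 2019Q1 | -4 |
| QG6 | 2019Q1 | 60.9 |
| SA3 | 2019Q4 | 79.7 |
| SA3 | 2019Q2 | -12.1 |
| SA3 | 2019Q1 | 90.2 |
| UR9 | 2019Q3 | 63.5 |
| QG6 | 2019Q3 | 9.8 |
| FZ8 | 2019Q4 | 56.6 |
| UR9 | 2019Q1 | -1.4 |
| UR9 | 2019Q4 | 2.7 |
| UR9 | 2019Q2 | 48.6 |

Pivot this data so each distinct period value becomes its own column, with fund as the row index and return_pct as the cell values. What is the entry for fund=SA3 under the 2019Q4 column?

Wide layout: rows indexed by fund, columns are the 4 distinct period values (2019Q4, 2019Q3, 2019Q2, 2019Q1).
Cell (fund=SA3, period=2019Q4) draws from the long row where fund=SA3 and period=2019Q4, which has return_pct=79.7.

79.7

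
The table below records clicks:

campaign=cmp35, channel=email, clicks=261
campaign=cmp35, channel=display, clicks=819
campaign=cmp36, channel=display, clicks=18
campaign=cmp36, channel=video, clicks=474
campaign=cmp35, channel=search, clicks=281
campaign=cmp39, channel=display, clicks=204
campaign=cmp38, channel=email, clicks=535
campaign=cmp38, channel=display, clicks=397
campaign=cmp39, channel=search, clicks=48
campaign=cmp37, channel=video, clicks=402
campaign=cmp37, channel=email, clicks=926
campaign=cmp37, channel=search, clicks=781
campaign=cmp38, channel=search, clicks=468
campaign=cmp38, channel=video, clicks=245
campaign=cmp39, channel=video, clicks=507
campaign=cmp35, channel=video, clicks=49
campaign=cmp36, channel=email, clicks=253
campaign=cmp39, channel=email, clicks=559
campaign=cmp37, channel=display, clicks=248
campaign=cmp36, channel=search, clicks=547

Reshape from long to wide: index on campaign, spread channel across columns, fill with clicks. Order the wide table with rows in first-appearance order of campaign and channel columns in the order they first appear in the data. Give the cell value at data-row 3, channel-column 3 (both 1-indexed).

507

With rows in first-appearance order of campaign, row 3 is campaign=cmp39. channel columns in first-appearance order: email, display, video, search; column 3 is video.
Long rows with campaign=cmp39, channel=video: clicks = 507.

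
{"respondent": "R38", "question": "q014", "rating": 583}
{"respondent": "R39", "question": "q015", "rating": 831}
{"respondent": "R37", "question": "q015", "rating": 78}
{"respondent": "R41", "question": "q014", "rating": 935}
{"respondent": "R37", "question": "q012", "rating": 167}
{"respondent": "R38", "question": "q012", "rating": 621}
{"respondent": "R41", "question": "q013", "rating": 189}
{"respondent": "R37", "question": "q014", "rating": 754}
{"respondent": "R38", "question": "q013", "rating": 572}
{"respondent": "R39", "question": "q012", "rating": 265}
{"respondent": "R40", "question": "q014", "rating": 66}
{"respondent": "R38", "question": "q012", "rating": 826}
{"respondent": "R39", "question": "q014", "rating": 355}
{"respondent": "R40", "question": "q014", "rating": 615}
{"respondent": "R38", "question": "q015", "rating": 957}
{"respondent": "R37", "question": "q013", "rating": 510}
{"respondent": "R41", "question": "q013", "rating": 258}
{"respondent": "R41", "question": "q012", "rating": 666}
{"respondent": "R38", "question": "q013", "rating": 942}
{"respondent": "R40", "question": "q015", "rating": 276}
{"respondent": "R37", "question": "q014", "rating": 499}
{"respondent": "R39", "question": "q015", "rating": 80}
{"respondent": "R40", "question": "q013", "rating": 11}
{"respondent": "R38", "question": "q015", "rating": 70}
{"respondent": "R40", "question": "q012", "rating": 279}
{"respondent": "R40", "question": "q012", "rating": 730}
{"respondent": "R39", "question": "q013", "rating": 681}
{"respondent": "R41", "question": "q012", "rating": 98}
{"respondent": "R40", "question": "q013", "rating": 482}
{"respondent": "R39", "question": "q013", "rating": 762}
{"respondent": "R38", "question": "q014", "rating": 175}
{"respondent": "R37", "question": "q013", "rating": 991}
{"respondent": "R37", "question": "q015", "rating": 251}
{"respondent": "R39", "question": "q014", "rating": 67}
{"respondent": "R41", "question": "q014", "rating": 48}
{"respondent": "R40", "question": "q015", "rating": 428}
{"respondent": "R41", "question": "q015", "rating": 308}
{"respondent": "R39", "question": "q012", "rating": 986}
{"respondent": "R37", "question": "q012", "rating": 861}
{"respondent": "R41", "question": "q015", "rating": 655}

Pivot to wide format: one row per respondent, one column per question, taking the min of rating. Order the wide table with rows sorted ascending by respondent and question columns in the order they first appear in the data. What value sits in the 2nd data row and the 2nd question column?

70

With rows sorted ascending by respondent, row 2 is respondent=R38. question columns in first-appearance order: q014, q015, q012, q013; column 2 is q015.
Long rows with respondent=R38, question=q015: min(957, 70) = 70.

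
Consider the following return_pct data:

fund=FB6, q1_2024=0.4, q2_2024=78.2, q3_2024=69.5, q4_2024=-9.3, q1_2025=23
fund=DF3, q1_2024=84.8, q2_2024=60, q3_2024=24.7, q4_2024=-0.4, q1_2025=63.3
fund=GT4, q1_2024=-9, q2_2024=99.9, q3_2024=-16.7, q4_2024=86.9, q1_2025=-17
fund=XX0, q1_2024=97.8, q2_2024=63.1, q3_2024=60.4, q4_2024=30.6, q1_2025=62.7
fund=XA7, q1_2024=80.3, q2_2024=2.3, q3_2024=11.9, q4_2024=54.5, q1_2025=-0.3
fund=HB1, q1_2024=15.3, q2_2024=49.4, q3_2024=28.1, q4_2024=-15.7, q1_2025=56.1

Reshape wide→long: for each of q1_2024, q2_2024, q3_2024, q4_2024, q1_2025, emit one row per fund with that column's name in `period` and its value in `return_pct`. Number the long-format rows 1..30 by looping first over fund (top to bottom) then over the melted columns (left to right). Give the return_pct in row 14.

30 rows total (6 × 5). Row 14: index ⌊(14-1)/5⌋ = 2 into fund → GT4; (14-1) mod 5 = 3 into the melted columns → q4_2024.
So row 14 is (GT4, q4_2024, 86.9); return_pct = 86.9.

86.9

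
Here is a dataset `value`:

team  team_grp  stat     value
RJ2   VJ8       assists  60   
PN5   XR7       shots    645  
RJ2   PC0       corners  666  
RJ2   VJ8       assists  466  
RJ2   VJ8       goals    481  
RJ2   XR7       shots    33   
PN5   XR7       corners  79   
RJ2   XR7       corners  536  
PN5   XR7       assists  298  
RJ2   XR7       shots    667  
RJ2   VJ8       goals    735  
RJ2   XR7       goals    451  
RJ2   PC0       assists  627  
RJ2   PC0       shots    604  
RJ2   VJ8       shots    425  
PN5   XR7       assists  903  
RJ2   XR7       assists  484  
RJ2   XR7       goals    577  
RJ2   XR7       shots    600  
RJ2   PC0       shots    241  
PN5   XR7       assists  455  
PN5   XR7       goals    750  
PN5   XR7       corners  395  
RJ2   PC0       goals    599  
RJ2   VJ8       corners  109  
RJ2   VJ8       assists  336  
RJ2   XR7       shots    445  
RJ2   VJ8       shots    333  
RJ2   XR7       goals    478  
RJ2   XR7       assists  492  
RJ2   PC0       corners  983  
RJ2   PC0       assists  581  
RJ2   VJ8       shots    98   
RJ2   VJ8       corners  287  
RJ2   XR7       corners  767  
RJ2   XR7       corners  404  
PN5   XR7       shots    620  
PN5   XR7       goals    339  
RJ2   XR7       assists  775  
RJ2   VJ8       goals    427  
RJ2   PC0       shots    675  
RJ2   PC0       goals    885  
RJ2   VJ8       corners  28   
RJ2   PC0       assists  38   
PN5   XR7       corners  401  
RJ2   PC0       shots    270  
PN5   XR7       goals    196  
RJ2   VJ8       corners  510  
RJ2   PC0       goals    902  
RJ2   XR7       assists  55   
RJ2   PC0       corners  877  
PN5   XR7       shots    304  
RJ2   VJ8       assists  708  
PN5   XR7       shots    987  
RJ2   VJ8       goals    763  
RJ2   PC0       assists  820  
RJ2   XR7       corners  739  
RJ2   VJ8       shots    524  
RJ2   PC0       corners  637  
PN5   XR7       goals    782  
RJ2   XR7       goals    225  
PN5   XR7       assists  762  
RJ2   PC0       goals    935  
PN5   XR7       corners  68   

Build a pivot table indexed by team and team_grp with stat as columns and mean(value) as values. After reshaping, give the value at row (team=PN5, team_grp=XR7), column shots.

639

Rows with team=PN5, team_grp=XR7 and stat=shots: value values are 645, 620, 304, 987.
(645 + 620 + 304 + 987) / 4 = 639.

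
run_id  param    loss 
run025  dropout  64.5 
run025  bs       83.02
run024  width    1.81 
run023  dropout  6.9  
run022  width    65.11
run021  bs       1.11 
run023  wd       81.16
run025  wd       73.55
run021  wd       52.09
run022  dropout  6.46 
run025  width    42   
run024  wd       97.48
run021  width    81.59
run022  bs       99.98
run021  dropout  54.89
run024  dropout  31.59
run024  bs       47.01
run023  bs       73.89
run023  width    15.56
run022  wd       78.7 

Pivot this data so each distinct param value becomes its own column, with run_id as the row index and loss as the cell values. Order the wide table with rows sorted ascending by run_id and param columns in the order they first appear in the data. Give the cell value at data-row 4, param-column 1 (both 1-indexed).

31.59

With rows sorted ascending by run_id, row 4 is run_id=run024. param columns in first-appearance order: dropout, bs, width, wd; column 1 is dropout.
Long rows with run_id=run024, param=dropout: loss = 31.59.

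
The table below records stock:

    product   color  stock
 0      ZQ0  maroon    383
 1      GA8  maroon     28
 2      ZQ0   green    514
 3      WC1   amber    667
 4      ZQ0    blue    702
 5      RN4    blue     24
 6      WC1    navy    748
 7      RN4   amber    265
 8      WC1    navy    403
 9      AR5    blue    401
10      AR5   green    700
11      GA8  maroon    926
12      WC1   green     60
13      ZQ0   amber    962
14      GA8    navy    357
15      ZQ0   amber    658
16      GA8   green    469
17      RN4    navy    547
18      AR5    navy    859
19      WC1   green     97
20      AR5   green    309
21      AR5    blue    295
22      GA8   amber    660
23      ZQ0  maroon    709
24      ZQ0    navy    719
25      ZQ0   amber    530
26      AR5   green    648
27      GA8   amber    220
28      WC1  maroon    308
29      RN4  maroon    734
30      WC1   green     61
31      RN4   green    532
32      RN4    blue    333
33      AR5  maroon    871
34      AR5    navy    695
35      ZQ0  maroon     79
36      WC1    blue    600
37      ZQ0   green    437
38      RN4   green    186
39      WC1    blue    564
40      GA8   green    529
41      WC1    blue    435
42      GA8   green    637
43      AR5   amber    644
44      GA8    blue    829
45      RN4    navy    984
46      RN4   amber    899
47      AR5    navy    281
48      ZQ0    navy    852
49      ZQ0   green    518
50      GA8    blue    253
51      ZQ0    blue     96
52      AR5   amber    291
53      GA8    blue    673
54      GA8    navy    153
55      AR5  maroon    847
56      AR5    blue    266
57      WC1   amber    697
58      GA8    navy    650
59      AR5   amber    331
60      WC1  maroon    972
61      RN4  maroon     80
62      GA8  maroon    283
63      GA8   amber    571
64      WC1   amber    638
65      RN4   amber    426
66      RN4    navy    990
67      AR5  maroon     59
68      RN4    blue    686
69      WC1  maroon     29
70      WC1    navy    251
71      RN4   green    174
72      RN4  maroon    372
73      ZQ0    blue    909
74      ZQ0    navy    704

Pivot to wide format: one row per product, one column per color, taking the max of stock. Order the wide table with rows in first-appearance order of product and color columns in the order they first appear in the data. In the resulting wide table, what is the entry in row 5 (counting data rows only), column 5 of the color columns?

859

With rows in first-appearance order of product, row 5 is product=AR5. color columns in first-appearance order: maroon, green, amber, blue, navy; column 5 is navy.
Long rows with product=AR5, color=navy: max(859, 695, 281) = 859.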